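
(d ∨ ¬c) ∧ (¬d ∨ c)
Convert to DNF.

(d ∧ c) ∨ (¬c ∧ ¬d)

(d ∨ ¬c) ∧ (¬d ∨ c)
≡ (d ∧ ¬d) ∨ (d ∧ c) ∨ (¬c ∧ ¬d) ∨ (¬c ∧ c)
≡ (d ∧ c) ∨ (¬c ∧ ¬d)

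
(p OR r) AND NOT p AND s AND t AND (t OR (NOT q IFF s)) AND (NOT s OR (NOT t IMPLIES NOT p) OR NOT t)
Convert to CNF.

(p OR r) AND NOT p AND s AND t AND (t OR (NOT q IFF s)) AND (NOT s OR (NOT t IMPLIES NOT p) OR NOT t)
≡ (p OR r) AND NOT p AND s AND t AND (t OR ((NOT q IMPLIES s) AND (s IMPLIES NOT q))) AND (NOT s OR (NOT t IMPLIES NOT p) OR NOT t)   [eliminate IFF]
≡ (p OR r) AND NOT p AND s AND t AND (t OR ((NOT NOT q OR s) AND (s IMPLIES NOT q))) AND (NOT s OR (NOT t IMPLIES NOT p) OR NOT t)   [eliminate IMPLIES]
≡ (p OR r) AND NOT p AND s AND t AND (t OR ((NOT NOT q OR s) AND (NOT s OR NOT q))) AND (NOT s OR (NOT t IMPLIES NOT p) OR NOT t)   [eliminate IMPLIES]
≡ (p OR r) AND NOT p AND s AND t AND (t OR ((NOT NOT q OR s) AND (NOT s OR NOT q))) AND (NOT s OR NOT NOT t OR NOT p OR NOT t)   [eliminate IMPLIES]
≡ (p OR r) AND NOT p AND s AND t AND (t OR ((q OR s) AND (NOT s OR NOT q))) AND (NOT s OR NOT NOT t OR NOT p OR NOT t)   [double negation]
≡ (p OR r) AND NOT p AND s AND t AND (t OR ((q OR s) AND (NOT s OR NOT q))) AND (NOT s OR t OR NOT p OR NOT t)   [double negation]
≡ (p OR r) AND NOT p AND s AND t AND (t OR q OR s) AND (t OR NOT s OR NOT q) AND (NOT s OR t OR NOT p OR NOT t)   [distribute OR over AND]
≡ (p OR r) AND NOT p AND s AND t   [simplify]

(p OR r) AND NOT p AND s AND t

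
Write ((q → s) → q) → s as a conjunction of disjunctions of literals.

((q → s) → q) → s
⇔ ¬((q → s) → q) ∨ s   (eliminate →)
⇔ ¬(¬(q → s) ∨ q) ∨ s   (eliminate →)
⇔ ¬(¬(¬q ∨ s) ∨ q) ∨ s   (eliminate →)
⇔ (¬¬(¬q ∨ s) ∧ ¬q) ∨ s   (De Morgan)
⇔ ((¬q ∨ s) ∧ ¬q) ∨ s   (double negation)
⇔ (¬q ∨ s ∨ s) ∧ (¬q ∨ s)   (distribute ∨ over ∧)
⇔ ¬q ∨ s   (simplify)

¬q ∨ s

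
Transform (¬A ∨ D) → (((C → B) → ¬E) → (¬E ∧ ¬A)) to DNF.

(¬A ∨ D) → (((C → B) → ¬E) → (¬E ∧ ¬A))
⇔ ¬(¬A ∨ D) ∨ (((C → B) → ¬E) → (¬E ∧ ¬A))   — eliminate →
⇔ ¬(¬A ∨ D) ∨ ¬((C → B) → ¬E) ∨ (¬E ∧ ¬A)   — eliminate →
⇔ ¬(¬A ∨ D) ∨ ¬(¬(C → B) ∨ ¬E) ∨ (¬E ∧ ¬A)   — eliminate →
⇔ ¬(¬A ∨ D) ∨ ¬(¬(¬C ∨ B) ∨ ¬E) ∨ (¬E ∧ ¬A)   — eliminate →
⇔ (¬¬A ∧ ¬D) ∨ ¬(¬(¬C ∨ B) ∨ ¬E) ∨ (¬E ∧ ¬A)   — De Morgan
⇔ (A ∧ ¬D) ∨ ¬(¬(¬C ∨ B) ∨ ¬E) ∨ (¬E ∧ ¬A)   — double negation
⇔ (A ∧ ¬D) ∨ (¬¬(¬C ∨ B) ∧ ¬¬E) ∨ (¬E ∧ ¬A)   — De Morgan
⇔ (A ∧ ¬D) ∨ ((¬C ∨ B) ∧ ¬¬E) ∨ (¬E ∧ ¬A)   — double negation
⇔ (A ∧ ¬D) ∨ ((¬C ∨ B) ∧ E) ∨ (¬E ∧ ¬A)   — double negation
⇔ (A ∧ ¬D) ∨ (¬C ∧ E) ∨ (B ∧ E) ∨ (¬E ∧ ¬A)   — distribute ∧ over ∨

(A ∧ ¬D) ∨ (¬C ∧ E) ∨ (B ∧ E) ∨ (¬E ∧ ¬A)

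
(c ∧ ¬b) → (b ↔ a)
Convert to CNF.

¬c ∨ b ∨ ¬a

(c ∧ ¬b) → (b ↔ a)
≡ ¬(c ∧ ¬b) ∨ (b ↔ a)   [eliminate →]
≡ ¬(c ∧ ¬b) ∨ ((b → a) ∧ (a → b))   [eliminate ↔]
≡ ¬(c ∧ ¬b) ∨ ((¬b ∨ a) ∧ (a → b))   [eliminate →]
≡ ¬(c ∧ ¬b) ∨ ((¬b ∨ a) ∧ (¬a ∨ b))   [eliminate →]
≡ ¬c ∨ ¬¬b ∨ ((¬b ∨ a) ∧ (¬a ∨ b))   [De Morgan]
≡ ¬c ∨ b ∨ ((¬b ∨ a) ∧ (¬a ∨ b))   [double negation]
≡ (¬c ∨ b ∨ ¬b ∨ a) ∧ (¬c ∨ b ∨ ¬a ∨ b)   [distribute ∨ over ∧]
≡ ¬c ∨ b ∨ ¬a   [simplify]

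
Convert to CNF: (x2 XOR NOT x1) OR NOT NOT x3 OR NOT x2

NOT x2 OR x1 OR x3

(x2 XOR NOT x1) OR NOT NOT x3 OR NOT x2
⇔ ((x2 OR NOT x1) AND NOT (x2 AND NOT x1)) OR NOT NOT x3 OR NOT x2   [expand XOR]
⇔ ((x2 OR NOT x1) AND (NOT x2 OR NOT NOT x1)) OR NOT NOT x3 OR NOT x2   [De Morgan]
⇔ ((x2 OR NOT x1) AND (NOT x2 OR x1)) OR NOT NOT x3 OR NOT x2   [double negation]
⇔ ((x2 OR NOT x1) AND (NOT x2 OR x1)) OR x3 OR NOT x2   [double negation]
⇔ (x2 OR NOT x1 OR x3 OR NOT x2) AND (NOT x2 OR x1 OR x3 OR NOT x2)   [distribute OR over AND]
⇔ NOT x2 OR x1 OR x3   [simplify]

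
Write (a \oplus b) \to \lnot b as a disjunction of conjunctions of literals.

(a \oplus b) \to \lnot b
≡ \lnot (a \oplus b) \lor \lnot b   [eliminate \to]
≡ \lnot ((a \land \lnot b) \lor (\lnot a \land b)) \lor \lnot b   [expand \oplus]
≡ (\lnot (a \land \lnot b) \land \lnot (\lnot a \land b)) \lor \lnot b   [De Morgan]
≡ ((\lnot a \lor \lnot \lnot b) \land \lnot (\lnot a \land b)) \lor \lnot b   [De Morgan]
≡ ((\lnot a \lor b) \land \lnot (\lnot a \land b)) \lor \lnot b   [double negation]
≡ ((\lnot a \lor b) \land (\lnot \lnot a \lor \lnot b)) \lor \lnot b   [De Morgan]
≡ ((\lnot a \lor b) \land (a \lor \lnot b)) \lor \lnot b   [double negation]
≡ (\lnot a \land a) \lor (\lnot a \land \lnot b) \lor (b \land a) \lor (b \land \lnot b) \lor \lnot b   [distribute \land over \lor]
≡ (b \land a) \lor \lnot b   [simplify]

(b \land a) \lor \lnot b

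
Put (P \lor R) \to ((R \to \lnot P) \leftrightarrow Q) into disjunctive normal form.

(P \lor R) \to ((R \to \lnot P) \leftrightarrow Q)
= \lnot (P \lor R) \lor ((R \to \lnot P) \leftrightarrow Q)   [eliminate \to]
= \lnot (P \lor R) \lor (((R \to \lnot P) \to Q) \land (Q \to (R \to \lnot P)))   [eliminate \leftrightarrow]
= \lnot (P \lor R) \lor ((\lnot (R \to \lnot P) \lor Q) \land (Q \to (R \to \lnot P)))   [eliminate \to]
= \lnot (P \lor R) \lor ((\lnot (\lnot R \lor \lnot P) \lor Q) \land (Q \to (R \to \lnot P)))   [eliminate \to]
= \lnot (P \lor R) \lor ((\lnot (\lnot R \lor \lnot P) \lor Q) \land (\lnot Q \lor (R \to \lnot P)))   [eliminate \to]
= \lnot (P \lor R) \lor ((\lnot (\lnot R \lor \lnot P) \lor Q) \land (\lnot Q \lor \lnot R \lor \lnot P))   [eliminate \to]
= (\lnot P \land \lnot R) \lor ((\lnot (\lnot R \lor \lnot P) \lor Q) \land (\lnot Q \lor \lnot R \lor \lnot P))   [De Morgan]
= (\lnot P \land \lnot R) \lor (((\lnot \lnot R \land \lnot \lnot P) \lor Q) \land (\lnot Q \lor \lnot R \lor \lnot P))   [De Morgan]
= (\lnot P \land \lnot R) \lor (((R \land \lnot \lnot P) \lor Q) \land (\lnot Q \lor \lnot R \lor \lnot P))   [double negation]
= (\lnot P \land \lnot R) \lor (((R \land P) \lor Q) \land (\lnot Q \lor \lnot R \lor \lnot P))   [double negation]
= (\lnot P \land \lnot R) \lor (R \land P \land \lnot Q) \lor (R \land P \land \lnot R) \lor (R \land P \land \lnot P) \lor (Q \land \lnot Q) \lor (Q \land \lnot R) \lor (Q \land \lnot P)   [distribute \land over \lor]
= (\lnot P \land \lnot R) \lor (R \land P \land \lnot Q) \lor (Q \land \lnot R) \lor (Q \land \lnot P)   [simplify]

(\lnot P \land \lnot R) \lor (R \land P \land \lnot Q) \lor (Q \land \lnot R) \lor (Q \land \lnot P)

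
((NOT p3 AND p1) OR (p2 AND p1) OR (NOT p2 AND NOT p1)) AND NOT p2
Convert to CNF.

((NOT p3 AND p1) OR (p2 AND p1) OR (NOT p2 AND NOT p1)) AND NOT p2
⇔ (NOT p3 OR p2 OR NOT p2) AND (NOT p3 OR p2 OR NOT p1) AND (NOT p3 OR p1 OR NOT p2) AND (NOT p3 OR p1 OR NOT p1) AND (p1 OR p2 OR NOT p2) AND (p1 OR p2 OR NOT p1) AND (p1 OR p1 OR NOT p2) AND (p1 OR p1 OR NOT p1) AND NOT p2
⇔ (NOT p3 OR p2 OR NOT p1) AND NOT p2

(NOT p3 OR p2 OR NOT p1) AND NOT p2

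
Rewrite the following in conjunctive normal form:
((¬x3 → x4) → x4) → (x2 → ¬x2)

((¬x3 → x4) → x4) → (x2 → ¬x2)
⇔ ¬((¬x3 → x4) → x4) ∨ (x2 → ¬x2)
⇔ ¬(¬(¬x3 → x4) ∨ x4) ∨ (x2 → ¬x2)
⇔ ¬(¬(¬¬x3 ∨ x4) ∨ x4) ∨ (x2 → ¬x2)
⇔ ¬(¬(¬¬x3 ∨ x4) ∨ x4) ∨ ¬x2 ∨ ¬x2
⇔ (¬¬(¬¬x3 ∨ x4) ∧ ¬x4) ∨ ¬x2 ∨ ¬x2
⇔ ((¬¬x3 ∨ x4) ∧ ¬x4) ∨ ¬x2 ∨ ¬x2
⇔ ((x3 ∨ x4) ∧ ¬x4) ∨ ¬x2 ∨ ¬x2
⇔ (x3 ∨ x4 ∨ ¬x2 ∨ ¬x2) ∧ (¬x4 ∨ ¬x2 ∨ ¬x2)
⇔ (x3 ∨ x4 ∨ ¬x2) ∧ (¬x4 ∨ ¬x2)

(x3 ∨ x4 ∨ ¬x2) ∧ (¬x4 ∨ ¬x2)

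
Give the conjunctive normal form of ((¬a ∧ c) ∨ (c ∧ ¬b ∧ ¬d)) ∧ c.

(¬a ∨ ¬b) ∧ (¬a ∨ ¬d) ∧ c

((¬a ∧ c) ∨ (c ∧ ¬b ∧ ¬d)) ∧ c
≡ (¬a ∨ c) ∧ (¬a ∨ ¬b) ∧ (¬a ∨ ¬d) ∧ (c ∨ c) ∧ (c ∨ ¬b) ∧ (c ∨ ¬d) ∧ c   (distribute ∨ over ∧)
≡ (¬a ∨ ¬b) ∧ (¬a ∨ ¬d) ∧ c   (simplify)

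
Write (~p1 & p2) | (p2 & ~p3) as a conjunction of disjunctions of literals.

(~p1 | ~p3) & p2

(~p1 & p2) | (p2 & ~p3)
⇔ (~p1 | p2) & (~p1 | ~p3) & (p2 | p2) & (p2 | ~p3)   (distribute | over &)
⇔ (~p1 | ~p3) & p2   (simplify)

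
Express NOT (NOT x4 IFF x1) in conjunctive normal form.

NOT (NOT x4 IFF x1)
≡ NOT ((NOT x4 IMPLIES x1) AND (x1 IMPLIES NOT x4))   [eliminate IFF]
≡ NOT ((NOT NOT x4 OR x1) AND (x1 IMPLIES NOT x4))   [eliminate IMPLIES]
≡ NOT ((NOT NOT x4 OR x1) AND (NOT x1 OR NOT x4))   [eliminate IMPLIES]
≡ NOT (NOT NOT x4 OR x1) OR NOT (NOT x1 OR NOT x4)   [De Morgan]
≡ (NOT NOT NOT x4 AND NOT x1) OR NOT (NOT x1 OR NOT x4)   [De Morgan]
≡ (NOT x4 AND NOT x1) OR NOT (NOT x1 OR NOT x4)   [double negation]
≡ (NOT x4 AND NOT x1) OR (NOT NOT x1 AND NOT NOT x4)   [De Morgan]
≡ (NOT x4 AND NOT x1) OR (x1 AND NOT NOT x4)   [double negation]
≡ (NOT x4 AND NOT x1) OR (x1 AND x4)   [double negation]
≡ (NOT x4 OR x1) AND (NOT x4 OR x4) AND (NOT x1 OR x1) AND (NOT x1 OR x4)   [distribute OR over AND]
≡ (NOT x4 OR x1) AND (NOT x1 OR x4)   [simplify]

(NOT x4 OR x1) AND (NOT x1 OR x4)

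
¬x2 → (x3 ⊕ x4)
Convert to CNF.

¬x2 → (x3 ⊕ x4)
⇔ ¬¬x2 ∨ (x3 ⊕ x4)   [eliminate →]
⇔ ¬¬x2 ∨ ((x3 ∨ x4) ∧ ¬(x3 ∧ x4))   [expand ⊕]
⇔ x2 ∨ ((x3 ∨ x4) ∧ ¬(x3 ∧ x4))   [double negation]
⇔ x2 ∨ ((x3 ∨ x4) ∧ (¬x3 ∨ ¬x4))   [De Morgan]
⇔ (x2 ∨ x3 ∨ x4) ∧ (x2 ∨ ¬x3 ∨ ¬x4)   [distribute ∨ over ∧]

(x2 ∨ x3 ∨ x4) ∧ (x2 ∨ ¬x3 ∨ ¬x4)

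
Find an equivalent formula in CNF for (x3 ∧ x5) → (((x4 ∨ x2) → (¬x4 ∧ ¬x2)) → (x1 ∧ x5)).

¬x3 ∨ ¬x5 ∨ x4 ∨ x2 ∨ x1

(x3 ∧ x5) → (((x4 ∨ x2) → (¬x4 ∧ ¬x2)) → (x1 ∧ x5))
≡ ¬(x3 ∧ x5) ∨ (((x4 ∨ x2) → (¬x4 ∧ ¬x2)) → (x1 ∧ x5))
≡ ¬(x3 ∧ x5) ∨ ¬((x4 ∨ x2) → (¬x4 ∧ ¬x2)) ∨ (x1 ∧ x5)
≡ ¬(x3 ∧ x5) ∨ ¬(¬(x4 ∨ x2) ∨ (¬x4 ∧ ¬x2)) ∨ (x1 ∧ x5)
≡ ¬x3 ∨ ¬x5 ∨ ¬(¬(x4 ∨ x2) ∨ (¬x4 ∧ ¬x2)) ∨ (x1 ∧ x5)
≡ ¬x3 ∨ ¬x5 ∨ (¬¬(x4 ∨ x2) ∧ ¬(¬x4 ∧ ¬x2)) ∨ (x1 ∧ x5)
≡ ¬x3 ∨ ¬x5 ∨ ((x4 ∨ x2) ∧ ¬(¬x4 ∧ ¬x2)) ∨ (x1 ∧ x5)
≡ ¬x3 ∨ ¬x5 ∨ ((x4 ∨ x2) ∧ (¬¬x4 ∨ ¬¬x2)) ∨ (x1 ∧ x5)
≡ ¬x3 ∨ ¬x5 ∨ ((x4 ∨ x2) ∧ (x4 ∨ ¬¬x2)) ∨ (x1 ∧ x5)
≡ ¬x3 ∨ ¬x5 ∨ ((x4 ∨ x2) ∧ (x4 ∨ x2)) ∨ (x1 ∧ x5)
≡ (¬x3 ∨ ¬x5 ∨ x4 ∨ x2 ∨ x1) ∧ (¬x3 ∨ ¬x5 ∨ x4 ∨ x2 ∨ x5) ∧ (¬x3 ∨ ¬x5 ∨ x4 ∨ x2 ∨ x1) ∧ (¬x3 ∨ ¬x5 ∨ x4 ∨ x2 ∨ x5)
≡ ¬x3 ∨ ¬x5 ∨ x4 ∨ x2 ∨ x1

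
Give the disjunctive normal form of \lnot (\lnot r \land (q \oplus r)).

\lnot (\lnot r \land (q \oplus r))
⇔ \lnot (\lnot r \land ((q \land \lnot r) \lor (\lnot q \land r)))
⇔ \lnot \lnot r \lor \lnot ((q \land \lnot r) \lor (\lnot q \land r))
⇔ r \lor \lnot ((q \land \lnot r) \lor (\lnot q \land r))
⇔ r \lor (\lnot (q \land \lnot r) \land \lnot (\lnot q \land r))
⇔ r \lor ((\lnot q \lor \lnot \lnot r) \land \lnot (\lnot q \land r))
⇔ r \lor ((\lnot q \lor r) \land \lnot (\lnot q \land r))
⇔ r \lor ((\lnot q \lor r) \land (\lnot \lnot q \lor \lnot r))
⇔ r \lor ((\lnot q \lor r) \land (q \lor \lnot r))
⇔ r \lor (\lnot q \land q) \lor (\lnot q \land \lnot r) \lor (r \land q) \lor (r \land \lnot r)
⇔ r \lor (\lnot q \land \lnot r)

r \lor (\lnot q \land \lnot r)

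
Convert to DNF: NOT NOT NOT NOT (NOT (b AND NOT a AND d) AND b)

NOT NOT NOT NOT (NOT (b AND NOT a AND d) AND b)
⇔ NOT NOT (NOT (b AND NOT a AND d) AND b)   [double negation]
⇔ NOT (b AND NOT a AND d) AND b   [double negation]
⇔ (NOT b OR NOT NOT a OR NOT d) AND b   [De Morgan]
⇔ (NOT b OR a OR NOT d) AND b   [double negation]
⇔ (NOT b AND b) OR (a AND b) OR (NOT d AND b)   [distribute AND over OR]
⇔ (a AND b) OR (NOT d AND b)   [simplify]

(a AND b) OR (NOT d AND b)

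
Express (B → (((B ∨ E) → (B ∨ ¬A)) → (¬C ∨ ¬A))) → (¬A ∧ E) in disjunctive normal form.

(B ∧ C ∧ A) ∨ (¬A ∧ E)

(B → (((B ∨ E) → (B ∨ ¬A)) → (¬C ∨ ¬A))) → (¬A ∧ E)
= ¬(B → (((B ∨ E) → (B ∨ ¬A)) → (¬C ∨ ¬A))) ∨ (¬A ∧ E)
= ¬(¬B ∨ (((B ∨ E) → (B ∨ ¬A)) → (¬C ∨ ¬A))) ∨ (¬A ∧ E)
= ¬(¬B ∨ ¬((B ∨ E) → (B ∨ ¬A)) ∨ ¬C ∨ ¬A) ∨ (¬A ∧ E)
= ¬(¬B ∨ ¬(¬(B ∨ E) ∨ B ∨ ¬A) ∨ ¬C ∨ ¬A) ∨ (¬A ∧ E)
= (¬¬B ∧ ¬¬(¬(B ∨ E) ∨ B ∨ ¬A) ∧ ¬¬C ∧ ¬¬A) ∨ (¬A ∧ E)
= (B ∧ ¬¬(¬(B ∨ E) ∨ B ∨ ¬A) ∧ ¬¬C ∧ ¬¬A) ∨ (¬A ∧ E)
= (B ∧ (¬(B ∨ E) ∨ B ∨ ¬A) ∧ ¬¬C ∧ ¬¬A) ∨ (¬A ∧ E)
= (B ∧ ((¬B ∧ ¬E) ∨ B ∨ ¬A) ∧ ¬¬C ∧ ¬¬A) ∨ (¬A ∧ E)
= (B ∧ ((¬B ∧ ¬E) ∨ B ∨ ¬A) ∧ C ∧ ¬¬A) ∨ (¬A ∧ E)
= (B ∧ ((¬B ∧ ¬E) ∨ B ∨ ¬A) ∧ C ∧ A) ∨ (¬A ∧ E)
= (B ∧ ¬B ∧ ¬E ∧ C ∧ A) ∨ (B ∧ B ∧ C ∧ A) ∨ (B ∧ ¬A ∧ C ∧ A) ∨ (¬A ∧ E)
= (B ∧ C ∧ A) ∨ (¬A ∧ E)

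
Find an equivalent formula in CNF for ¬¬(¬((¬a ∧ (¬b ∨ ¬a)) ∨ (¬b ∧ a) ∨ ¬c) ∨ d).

(a ∨ d) ∧ (b ∨ ¬a ∨ d) ∧ (c ∨ d)

¬¬(¬((¬a ∧ (¬b ∨ ¬a)) ∨ (¬b ∧ a) ∨ ¬c) ∨ d)
≡ ¬((¬a ∧ (¬b ∨ ¬a)) ∨ (¬b ∧ a) ∨ ¬c) ∨ d   [double negation]
≡ (¬(¬a ∧ (¬b ∨ ¬a)) ∧ ¬(¬b ∧ a) ∧ ¬¬c) ∨ d   [De Morgan]
≡ ((¬¬a ∨ ¬(¬b ∨ ¬a)) ∧ ¬(¬b ∧ a) ∧ ¬¬c) ∨ d   [De Morgan]
≡ ((a ∨ ¬(¬b ∨ ¬a)) ∧ ¬(¬b ∧ a) ∧ ¬¬c) ∨ d   [double negation]
≡ ((a ∨ (¬¬b ∧ ¬¬a)) ∧ ¬(¬b ∧ a) ∧ ¬¬c) ∨ d   [De Morgan]
≡ ((a ∨ (b ∧ ¬¬a)) ∧ ¬(¬b ∧ a) ∧ ¬¬c) ∨ d   [double negation]
≡ ((a ∨ (b ∧ a)) ∧ ¬(¬b ∧ a) ∧ ¬¬c) ∨ d   [double negation]
≡ ((a ∨ (b ∧ a)) ∧ (¬¬b ∨ ¬a) ∧ ¬¬c) ∨ d   [De Morgan]
≡ ((a ∨ (b ∧ a)) ∧ (b ∨ ¬a) ∧ ¬¬c) ∨ d   [double negation]
≡ ((a ∨ (b ∧ a)) ∧ (b ∨ ¬a) ∧ c) ∨ d   [double negation]
≡ (a ∨ b ∨ d) ∧ (a ∨ a ∨ d) ∧ (b ∨ ¬a ∨ d) ∧ (c ∨ d)   [distribute ∨ over ∧]
≡ (a ∨ d) ∧ (b ∨ ¬a ∨ d) ∧ (c ∨ d)   [simplify]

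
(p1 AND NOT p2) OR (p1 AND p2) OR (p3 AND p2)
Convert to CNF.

(p1 OR p3) AND (p1 OR p2)

(p1 AND NOT p2) OR (p1 AND p2) OR (p3 AND p2)
≡ (p1 OR p1 OR p3) AND (p1 OR p1 OR p2) AND (p1 OR p2 OR p3) AND (p1 OR p2 OR p2) AND (NOT p2 OR p1 OR p3) AND (NOT p2 OR p1 OR p2) AND (NOT p2 OR p2 OR p3) AND (NOT p2 OR p2 OR p2)   (distribute OR over AND)
≡ (p1 OR p3) AND (p1 OR p2)   (simplify)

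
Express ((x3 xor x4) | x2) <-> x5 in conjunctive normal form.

((x3 xor x4) | x2) <-> x5
⇔ (((x3 xor x4) | x2) -> x5) & (x5 -> ((x3 xor x4) | x2))   [eliminate <->]
⇔ (~((x3 xor x4) | x2) | x5) & (x5 -> ((x3 xor x4) | x2))   [eliminate ->]
⇔ (~(((x3 | x4) & ~(x3 & x4)) | x2) | x5) & (x5 -> ((x3 xor x4) | x2))   [expand xor]
⇔ (~(((x3 | x4) & ~(x3 & x4)) | x2) | x5) & (~x5 | (x3 xor x4) | x2)   [eliminate ->]
⇔ (~(((x3 | x4) & ~(x3 & x4)) | x2) | x5) & (~x5 | ((x3 | x4) & ~(x3 & x4)) | x2)   [expand xor]
⇔ ((~((x3 | x4) & ~(x3 & x4)) & ~x2) | x5) & (~x5 | ((x3 | x4) & ~(x3 & x4)) | x2)   [De Morgan]
⇔ (((~(x3 | x4) | ~~(x3 & x4)) & ~x2) | x5) & (~x5 | ((x3 | x4) & ~(x3 & x4)) | x2)   [De Morgan]
⇔ ((((~x3 & ~x4) | ~~(x3 & x4)) & ~x2) | x5) & (~x5 | ((x3 | x4) & ~(x3 & x4)) | x2)   [De Morgan]
⇔ ((((~x3 & ~x4) | (x3 & x4)) & ~x2) | x5) & (~x5 | ((x3 | x4) & ~(x3 & x4)) | x2)   [double negation]
⇔ ((((~x3 & ~x4) | (x3 & x4)) & ~x2) | x5) & (~x5 | ((x3 | x4) & (~x3 | ~x4)) | x2)   [De Morgan]
⇔ (~x3 | x3 | x5) & (~x3 | x4 | x5) & (~x4 | x3 | x5) & (~x4 | x4 | x5) & (~x2 | x5) & (~x5 | x3 | x4 | x2) & (~x5 | ~x3 | ~x4 | x2)   [distribute | over &]
⇔ (~x3 | x4 | x5) & (~x4 | x3 | x5) & (~x2 | x5) & (~x5 | x3 | x4 | x2) & (~x5 | ~x3 | ~x4 | x2)   [simplify]

(~x3 | x4 | x5) & (~x4 | x3 | x5) & (~x2 | x5) & (~x5 | x3 | x4 | x2) & (~x5 | ~x3 | ~x4 | x2)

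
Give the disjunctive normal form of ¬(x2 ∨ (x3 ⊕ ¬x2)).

¬(x2 ∨ (x3 ⊕ ¬x2))
⇔ ¬(x2 ∨ (x3 ∧ ¬¬x2) ∨ (¬x3 ∧ ¬x2))   [expand ⊕]
⇔ ¬x2 ∧ ¬(x3 ∧ ¬¬x2) ∧ ¬(¬x3 ∧ ¬x2)   [De Morgan]
⇔ ¬x2 ∧ (¬x3 ∨ ¬¬¬x2) ∧ ¬(¬x3 ∧ ¬x2)   [De Morgan]
⇔ ¬x2 ∧ (¬x3 ∨ ¬x2) ∧ ¬(¬x3 ∧ ¬x2)   [double negation]
⇔ ¬x2 ∧ (¬x3 ∨ ¬x2) ∧ (¬¬x3 ∨ ¬¬x2)   [De Morgan]
⇔ ¬x2 ∧ (¬x3 ∨ ¬x2) ∧ (x3 ∨ ¬¬x2)   [double negation]
⇔ ¬x2 ∧ (¬x3 ∨ ¬x2) ∧ (x3 ∨ x2)   [double negation]
⇔ (¬x2 ∧ ¬x3 ∧ x3) ∨ (¬x2 ∧ ¬x3 ∧ x2) ∨ (¬x2 ∧ ¬x2 ∧ x3) ∨ (¬x2 ∧ ¬x2 ∧ x2)   [distribute ∧ over ∨]
⇔ ¬x2 ∧ x3   [simplify]

¬x2 ∧ x3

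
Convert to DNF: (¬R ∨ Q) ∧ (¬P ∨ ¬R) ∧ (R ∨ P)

(¬R ∨ Q) ∧ (¬P ∨ ¬R) ∧ (R ∨ P)
≡ ¬R ∧ ¬P ∧ R ∨ ¬R ∧ ¬P ∧ P ∨ ¬R ∧ ¬R ∧ R ∨ ¬R ∧ ¬R ∧ P ∨ Q ∧ ¬P ∧ R ∨ Q ∧ ¬P ∧ P ∨ Q ∧ ¬R ∧ R ∨ Q ∧ ¬R ∧ P   (distribute ∧ over ∨)
≡ ¬R ∧ P ∨ Q ∧ ¬P ∧ R   (simplify)

¬R ∧ P ∨ Q ∧ ¬P ∧ R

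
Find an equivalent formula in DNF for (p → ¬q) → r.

(p ∧ q) ∨ r

(p → ¬q) → r
= ¬(p → ¬q) ∨ r   [eliminate →]
= ¬(¬p ∨ ¬q) ∨ r   [eliminate →]
= (¬¬p ∧ ¬¬q) ∨ r   [De Morgan]
= (p ∧ ¬¬q) ∨ r   [double negation]
= (p ∧ q) ∨ r   [double negation]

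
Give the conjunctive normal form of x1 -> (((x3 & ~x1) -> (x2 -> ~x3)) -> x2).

x1 -> (((x3 & ~x1) -> (x2 -> ~x3)) -> x2)
= ~x1 | (((x3 & ~x1) -> (x2 -> ~x3)) -> x2)   — eliminate ->
= ~x1 | ~((x3 & ~x1) -> (x2 -> ~x3)) | x2   — eliminate ->
= ~x1 | ~(~(x3 & ~x1) | (x2 -> ~x3)) | x2   — eliminate ->
= ~x1 | ~(~(x3 & ~x1) | ~x2 | ~x3) | x2   — eliminate ->
= ~x1 | (~~(x3 & ~x1) & ~~x2 & ~~x3) | x2   — De Morgan
= ~x1 | (x3 & ~x1 & ~~x2 & ~~x3) | x2   — double negation
= ~x1 | (x3 & ~x1 & x2 & ~~x3) | x2   — double negation
= ~x1 | (x3 & ~x1 & x2 & x3) | x2   — double negation
= (~x1 | x3 | x2) & (~x1 | ~x1 | x2) & (~x1 | x2 | x2) & (~x1 | x3 | x2)   — distribute | over &
= ~x1 | x2   — simplify

~x1 | x2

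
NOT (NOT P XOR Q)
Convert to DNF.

(P AND NOT Q) OR (Q AND NOT P)

NOT (NOT P XOR Q)
⇔ NOT ((NOT P AND NOT Q) OR (NOT NOT P AND Q))   — expand XOR
⇔ NOT (NOT P AND NOT Q) AND NOT (NOT NOT P AND Q)   — De Morgan
⇔ (NOT NOT P OR NOT NOT Q) AND NOT (NOT NOT P AND Q)   — De Morgan
⇔ (P OR NOT NOT Q) AND NOT (NOT NOT P AND Q)   — double negation
⇔ (P OR Q) AND NOT (NOT NOT P AND Q)   — double negation
⇔ (P OR Q) AND (NOT NOT NOT P OR NOT Q)   — De Morgan
⇔ (P OR Q) AND (NOT P OR NOT Q)   — double negation
⇔ (P AND NOT P) OR (P AND NOT Q) OR (Q AND NOT P) OR (Q AND NOT Q)   — distribute AND over OR
⇔ (P AND NOT Q) OR (Q AND NOT P)   — simplify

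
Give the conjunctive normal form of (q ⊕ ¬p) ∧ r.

(q ∨ ¬p) ∧ (¬q ∨ p) ∧ r

(q ⊕ ¬p) ∧ r
⇔ (q ∨ ¬p) ∧ ¬(q ∧ ¬p) ∧ r   [expand ⊕]
⇔ (q ∨ ¬p) ∧ (¬q ∨ ¬¬p) ∧ r   [De Morgan]
⇔ (q ∨ ¬p) ∧ (¬q ∨ p) ∧ r   [double negation]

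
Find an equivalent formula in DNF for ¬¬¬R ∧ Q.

¬¬¬R ∧ Q
= ¬R ∧ Q   (double negation)

¬R ∧ Q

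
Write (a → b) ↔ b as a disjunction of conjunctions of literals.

(a → b) ↔ b
⇔ ((a → b) → b) ∧ (b → (a → b))
⇔ (¬(a → b) ∨ b) ∧ (b → (a → b))
⇔ (¬(¬a ∨ b) ∨ b) ∧ (b → (a → b))
⇔ (¬(¬a ∨ b) ∨ b) ∧ (¬b ∨ (a → b))
⇔ (¬(¬a ∨ b) ∨ b) ∧ (¬b ∨ ¬a ∨ b)
⇔ ((¬¬a ∧ ¬b) ∨ b) ∧ (¬b ∨ ¬a ∨ b)
⇔ ((a ∧ ¬b) ∨ b) ∧ (¬b ∨ ¬a ∨ b)
⇔ (a ∧ ¬b ∧ ¬b) ∨ (a ∧ ¬b ∧ ¬a) ∨ (a ∧ ¬b ∧ b) ∨ (b ∧ ¬b) ∨ (b ∧ ¬a) ∨ (b ∧ b)
⇔ (a ∧ ¬b) ∨ b

(a ∧ ¬b) ∨ b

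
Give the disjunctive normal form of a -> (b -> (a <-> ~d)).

~a | ~b | (~d & a)

a -> (b -> (a <-> ~d))
≡ ~a | (b -> (a <-> ~d))   — eliminate ->
≡ ~a | ~b | (a <-> ~d)   — eliminate ->
≡ ~a | ~b | ((a -> ~d) & (~d -> a))   — eliminate <->
≡ ~a | ~b | ((~a | ~d) & (~d -> a))   — eliminate ->
≡ ~a | ~b | ((~a | ~d) & (~~d | a))   — eliminate ->
≡ ~a | ~b | ((~a | ~d) & (d | a))   — double negation
≡ ~a | ~b | (~a & d) | (~a & a) | (~d & d) | (~d & a)   — distribute & over |
≡ ~a | ~b | (~d & a)   — simplify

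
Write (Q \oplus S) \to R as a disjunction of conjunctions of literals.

(Q \oplus S) \to R
⇔ \lnot (Q \oplus S) \lor R   [eliminate \to]
⇔ \lnot ((Q \land \lnot S) \lor (\lnot Q \land S)) \lor R   [expand \oplus]
⇔ (\lnot (Q \land \lnot S) \land \lnot (\lnot Q \land S)) \lor R   [De Morgan]
⇔ ((\lnot Q \lor \lnot \lnot S) \land \lnot (\lnot Q \land S)) \lor R   [De Morgan]
⇔ ((\lnot Q \lor S) \land \lnot (\lnot Q \land S)) \lor R   [double negation]
⇔ ((\lnot Q \lor S) \land (\lnot \lnot Q \lor \lnot S)) \lor R   [De Morgan]
⇔ ((\lnot Q \lor S) \land (Q \lor \lnot S)) \lor R   [double negation]
⇔ (\lnot Q \land Q) \lor (\lnot Q \land \lnot S) \lor (S \land Q) \lor (S \land \lnot S) \lor R   [distribute \land over \lor]
⇔ (\lnot Q \land \lnot S) \lor (S \land Q) \lor R   [simplify]

(\lnot Q \land \lnot S) \lor (S \land Q) \lor R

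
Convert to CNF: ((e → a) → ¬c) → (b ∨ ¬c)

¬e ∨ a ∨ b ∨ ¬c

((e → a) → ¬c) → (b ∨ ¬c)
≡ ¬((e → a) → ¬c) ∨ b ∨ ¬c   [eliminate →]
≡ ¬(¬(e → a) ∨ ¬c) ∨ b ∨ ¬c   [eliminate →]
≡ ¬(¬(¬e ∨ a) ∨ ¬c) ∨ b ∨ ¬c   [eliminate →]
≡ (¬¬(¬e ∨ a) ∧ ¬¬c) ∨ b ∨ ¬c   [De Morgan]
≡ ((¬e ∨ a) ∧ ¬¬c) ∨ b ∨ ¬c   [double negation]
≡ ((¬e ∨ a) ∧ c) ∨ b ∨ ¬c   [double negation]
≡ (¬e ∨ a ∨ b ∨ ¬c) ∧ (c ∨ b ∨ ¬c)   [distribute ∨ over ∧]
≡ ¬e ∨ a ∨ b ∨ ¬c   [simplify]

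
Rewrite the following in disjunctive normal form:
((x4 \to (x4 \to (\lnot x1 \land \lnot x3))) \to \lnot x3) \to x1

((x4 \to (x4 \to (\lnot x1 \land \lnot x3))) \to \lnot x3) \to x1
≡ \lnot ((x4 \to (x4 \to (\lnot x1 \land \lnot x3))) \to \lnot x3) \lor x1   [eliminate \to]
≡ \lnot (\lnot (x4 \to (x4 \to (\lnot x1 \land \lnot x3))) \lor \lnot x3) \lor x1   [eliminate \to]
≡ \lnot (\lnot (\lnot x4 \lor (x4 \to (\lnot x1 \land \lnot x3))) \lor \lnot x3) \lor x1   [eliminate \to]
≡ \lnot (\lnot (\lnot x4 \lor \lnot x4 \lor (\lnot x1 \land \lnot x3)) \lor \lnot x3) \lor x1   [eliminate \to]
≡ (\lnot \lnot (\lnot x4 \lor \lnot x4 \lor (\lnot x1 \land \lnot x3)) \land \lnot \lnot x3) \lor x1   [De Morgan]
≡ ((\lnot x4 \lor \lnot x4 \lor (\lnot x1 \land \lnot x3)) \land \lnot \lnot x3) \lor x1   [double negation]
≡ ((\lnot x4 \lor \lnot x4 \lor (\lnot x1 \land \lnot x3)) \land x3) \lor x1   [double negation]
≡ (\lnot x4 \land x3) \lor (\lnot x4 \land x3) \lor (\lnot x1 \land \lnot x3 \land x3) \lor x1   [distribute \land over \lor]
≡ (\lnot x4 \land x3) \lor x1   [simplify]

(\lnot x4 \land x3) \lor x1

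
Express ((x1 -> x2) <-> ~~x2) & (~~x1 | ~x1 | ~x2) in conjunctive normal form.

x1 | x2

((x1 -> x2) <-> ~~x2) & (~~x1 | ~x1 | ~x2)
≡ ((x1 -> x2) -> ~~x2) & (~~x2 -> (x1 -> x2)) & (~~x1 | ~x1 | ~x2)
≡ (~(x1 -> x2) | ~~x2) & (~~x2 -> (x1 -> x2)) & (~~x1 | ~x1 | ~x2)
≡ (~(~x1 | x2) | ~~x2) & (~~x2 -> (x1 -> x2)) & (~~x1 | ~x1 | ~x2)
≡ (~(~x1 | x2) | ~~x2) & (~~~x2 | (x1 -> x2)) & (~~x1 | ~x1 | ~x2)
≡ (~(~x1 | x2) | ~~x2) & (~~~x2 | ~x1 | x2) & (~~x1 | ~x1 | ~x2)
≡ ((~~x1 & ~x2) | ~~x2) & (~~~x2 | ~x1 | x2) & (~~x1 | ~x1 | ~x2)
≡ ((x1 & ~x2) | ~~x2) & (~~~x2 | ~x1 | x2) & (~~x1 | ~x1 | ~x2)
≡ ((x1 & ~x2) | x2) & (~~~x2 | ~x1 | x2) & (~~x1 | ~x1 | ~x2)
≡ ((x1 & ~x2) | x2) & (~x2 | ~x1 | x2) & (~~x1 | ~x1 | ~x2)
≡ ((x1 & ~x2) | x2) & (~x2 | ~x1 | x2) & (x1 | ~x1 | ~x2)
≡ (x1 | x2) & (~x2 | x2) & (~x2 | ~x1 | x2) & (x1 | ~x1 | ~x2)
≡ x1 | x2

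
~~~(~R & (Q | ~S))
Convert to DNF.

R | (~Q & S)

~~~(~R & (Q | ~S))
= ~(~R & (Q | ~S))   — double negation
= ~~R | ~(Q | ~S)   — De Morgan
= R | ~(Q | ~S)   — double negation
= R | (~Q & ~~S)   — De Morgan
= R | (~Q & S)   — double negation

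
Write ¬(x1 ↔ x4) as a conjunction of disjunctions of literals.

¬(x1 ↔ x4)
= ¬((x1 → x4) ∧ (x4 → x1))   (eliminate ↔)
= ¬((¬x1 ∨ x4) ∧ (x4 → x1))   (eliminate →)
= ¬((¬x1 ∨ x4) ∧ (¬x4 ∨ x1))   (eliminate →)
= ¬(¬x1 ∨ x4) ∨ ¬(¬x4 ∨ x1)   (De Morgan)
= (¬¬x1 ∧ ¬x4) ∨ ¬(¬x4 ∨ x1)   (De Morgan)
= (x1 ∧ ¬x4) ∨ ¬(¬x4 ∨ x1)   (double negation)
= (x1 ∧ ¬x4) ∨ (¬¬x4 ∧ ¬x1)   (De Morgan)
= (x1 ∧ ¬x4) ∨ (x4 ∧ ¬x1)   (double negation)
= (x1 ∨ x4) ∧ (x1 ∨ ¬x1) ∧ (¬x4 ∨ x4) ∧ (¬x4 ∨ ¬x1)   (distribute ∨ over ∧)
= (x1 ∨ x4) ∧ (¬x4 ∨ ¬x1)   (simplify)

(x1 ∨ x4) ∧ (¬x4 ∨ ¬x1)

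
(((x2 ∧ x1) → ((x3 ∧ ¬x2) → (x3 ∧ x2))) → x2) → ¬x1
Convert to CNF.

¬x2 ∨ ¬x1

(((x2 ∧ x1) → ((x3 ∧ ¬x2) → (x3 ∧ x2))) → x2) → ¬x1
≡ ¬(((x2 ∧ x1) → ((x3 ∧ ¬x2) → (x3 ∧ x2))) → x2) ∨ ¬x1   [eliminate →]
≡ ¬(¬((x2 ∧ x1) → ((x3 ∧ ¬x2) → (x3 ∧ x2))) ∨ x2) ∨ ¬x1   [eliminate →]
≡ ¬(¬(¬(x2 ∧ x1) ∨ ((x3 ∧ ¬x2) → (x3 ∧ x2))) ∨ x2) ∨ ¬x1   [eliminate →]
≡ ¬(¬(¬(x2 ∧ x1) ∨ ¬(x3 ∧ ¬x2) ∨ (x3 ∧ x2)) ∨ x2) ∨ ¬x1   [eliminate →]
≡ (¬¬(¬(x2 ∧ x1) ∨ ¬(x3 ∧ ¬x2) ∨ (x3 ∧ x2)) ∧ ¬x2) ∨ ¬x1   [De Morgan]
≡ ((¬(x2 ∧ x1) ∨ ¬(x3 ∧ ¬x2) ∨ (x3 ∧ x2)) ∧ ¬x2) ∨ ¬x1   [double negation]
≡ ((¬x2 ∨ ¬x1 ∨ ¬(x3 ∧ ¬x2) ∨ (x3 ∧ x2)) ∧ ¬x2) ∨ ¬x1   [De Morgan]
≡ ((¬x2 ∨ ¬x1 ∨ ¬x3 ∨ ¬¬x2 ∨ (x3 ∧ x2)) ∧ ¬x2) ∨ ¬x1   [De Morgan]
≡ ((¬x2 ∨ ¬x1 ∨ ¬x3 ∨ x2 ∨ (x3 ∧ x2)) ∧ ¬x2) ∨ ¬x1   [double negation]
≡ (¬x2 ∨ ¬x1 ∨ ¬x3 ∨ x2 ∨ x3 ∨ ¬x1) ∧ (¬x2 ∨ ¬x1 ∨ ¬x3 ∨ x2 ∨ x2 ∨ ¬x1) ∧ (¬x2 ∨ ¬x1)   [distribute ∨ over ∧]
≡ ¬x2 ∨ ¬x1   [simplify]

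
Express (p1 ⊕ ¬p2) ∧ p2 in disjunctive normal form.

(p1 ⊕ ¬p2) ∧ p2
⇔ ((p1 ∧ ¬¬p2) ∨ (¬p1 ∧ ¬p2)) ∧ p2
⇔ ((p1 ∧ p2) ∨ (¬p1 ∧ ¬p2)) ∧ p2
⇔ (p1 ∧ p2 ∧ p2) ∨ (¬p1 ∧ ¬p2 ∧ p2)
⇔ p1 ∧ p2

p1 ∧ p2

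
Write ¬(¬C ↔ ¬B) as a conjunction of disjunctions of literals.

¬(¬C ↔ ¬B)
≡ ¬((¬C → ¬B) ∧ (¬B → ¬C))   [eliminate ↔]
≡ ¬((¬¬C ∨ ¬B) ∧ (¬B → ¬C))   [eliminate →]
≡ ¬((¬¬C ∨ ¬B) ∧ (¬¬B ∨ ¬C))   [eliminate →]
≡ ¬(¬¬C ∨ ¬B) ∨ ¬(¬¬B ∨ ¬C)   [De Morgan]
≡ (¬¬¬C ∧ ¬¬B) ∨ ¬(¬¬B ∨ ¬C)   [De Morgan]
≡ (¬C ∧ ¬¬B) ∨ ¬(¬¬B ∨ ¬C)   [double negation]
≡ (¬C ∧ B) ∨ ¬(¬¬B ∨ ¬C)   [double negation]
≡ (¬C ∧ B) ∨ (¬¬¬B ∧ ¬¬C)   [De Morgan]
≡ (¬C ∧ B) ∨ (¬B ∧ ¬¬C)   [double negation]
≡ (¬C ∧ B) ∨ (¬B ∧ C)   [double negation]
≡ (¬C ∨ ¬B) ∧ (¬C ∨ C) ∧ (B ∨ ¬B) ∧ (B ∨ C)   [distribute ∨ over ∧]
≡ (¬C ∨ ¬B) ∧ (B ∨ C)   [simplify]

(¬C ∨ ¬B) ∧ (B ∨ C)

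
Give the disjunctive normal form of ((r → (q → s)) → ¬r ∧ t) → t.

¬r ∧ ¬t ∨ ¬q ∧ r ∨ ¬q ∧ ¬t ∨ s ∧ r ∨ s ∧ ¬t ∨ t

((r → (q → s)) → ¬r ∧ t) → t
≡ ¬((r → (q → s)) → ¬r ∧ t) ∨ t   [eliminate →]
≡ ¬(¬(r → (q → s)) ∨ ¬r ∧ t) ∨ t   [eliminate →]
≡ ¬(¬(¬r ∨ (q → s)) ∨ ¬r ∧ t) ∨ t   [eliminate →]
≡ ¬(¬(¬r ∨ ¬q ∨ s) ∨ ¬r ∧ t) ∨ t   [eliminate →]
≡ ¬¬(¬r ∨ ¬q ∨ s) ∧ ¬(¬r ∧ t) ∨ t   [De Morgan]
≡ (¬r ∨ ¬q ∨ s) ∧ ¬(¬r ∧ t) ∨ t   [double negation]
≡ (¬r ∨ ¬q ∨ s) ∧ (¬¬r ∨ ¬t) ∨ t   [De Morgan]
≡ (¬r ∨ ¬q ∨ s) ∧ (r ∨ ¬t) ∨ t   [double negation]
≡ ¬r ∧ r ∨ ¬r ∧ ¬t ∨ ¬q ∧ r ∨ ¬q ∧ ¬t ∨ s ∧ r ∨ s ∧ ¬t ∨ t   [distribute ∧ over ∨]
≡ ¬r ∧ ¬t ∨ ¬q ∧ r ∨ ¬q ∧ ¬t ∨ s ∧ r ∨ s ∧ ¬t ∨ t   [simplify]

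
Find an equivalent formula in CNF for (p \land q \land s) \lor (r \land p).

(p \land q \land s) \lor (r \land p)
⇔ (p \lor r) \land (p \lor p) \land (q \lor r) \land (q \lor p) \land (s \lor r) \land (s \lor p)   [distribute \lor over \land]
⇔ p \land (q \lor r) \land (s \lor r)   [simplify]

p \land (q \lor r) \land (s \lor r)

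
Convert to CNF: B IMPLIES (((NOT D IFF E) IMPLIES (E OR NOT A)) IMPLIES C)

B IMPLIES (((NOT D IFF E) IMPLIES (E OR NOT A)) IMPLIES C)
≡ NOT B OR (((NOT D IFF E) IMPLIES (E OR NOT A)) IMPLIES C)   [eliminate IMPLIES]
≡ NOT B OR NOT ((NOT D IFF E) IMPLIES (E OR NOT A)) OR C   [eliminate IMPLIES]
≡ NOT B OR NOT (NOT (NOT D IFF E) OR E OR NOT A) OR C   [eliminate IMPLIES]
≡ NOT B OR NOT (NOT ((NOT D IMPLIES E) AND (E IMPLIES NOT D)) OR E OR NOT A) OR C   [eliminate IFF]
≡ NOT B OR NOT (NOT ((NOT NOT D OR E) AND (E IMPLIES NOT D)) OR E OR NOT A) OR C   [eliminate IMPLIES]
≡ NOT B OR NOT (NOT ((NOT NOT D OR E) AND (NOT E OR NOT D)) OR E OR NOT A) OR C   [eliminate IMPLIES]
≡ NOT B OR (NOT NOT ((NOT NOT D OR E) AND (NOT E OR NOT D)) AND NOT E AND NOT NOT A) OR C   [De Morgan]
≡ NOT B OR ((NOT NOT D OR E) AND (NOT E OR NOT D) AND NOT E AND NOT NOT A) OR C   [double negation]
≡ NOT B OR ((D OR E) AND (NOT E OR NOT D) AND NOT E AND NOT NOT A) OR C   [double negation]
≡ NOT B OR ((D OR E) AND (NOT E OR NOT D) AND NOT E AND A) OR C   [double negation]
≡ (NOT B OR D OR E OR C) AND (NOT B OR NOT E OR NOT D OR C) AND (NOT B OR NOT E OR C) AND (NOT B OR A OR C)   [distribute OR over AND]
≡ (NOT B OR D OR E OR C) AND (NOT B OR NOT E OR C) AND (NOT B OR A OR C)   [simplify]

(NOT B OR D OR E OR C) AND (NOT B OR NOT E OR C) AND (NOT B OR A OR C)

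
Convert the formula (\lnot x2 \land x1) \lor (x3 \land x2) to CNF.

(\lnot x2 \lor x3) \land (x1 \lor x3) \land (x1 \lor x2)

(\lnot x2 \land x1) \lor (x3 \land x2)
≡ (\lnot x2 \lor x3) \land (\lnot x2 \lor x2) \land (x1 \lor x3) \land (x1 \lor x2)   (distribute \lor over \land)
≡ (\lnot x2 \lor x3) \land (x1 \lor x3) \land (x1 \lor x2)   (simplify)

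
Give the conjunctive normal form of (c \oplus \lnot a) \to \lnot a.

\lnot c \lor \lnot a

(c \oplus \lnot a) \to \lnot a
⇔ \lnot (c \oplus \lnot a) \lor \lnot a
⇔ \lnot ((c \lor \lnot a) \land \lnot (c \land \lnot a)) \lor \lnot a
⇔ \lnot (c \lor \lnot a) \lor \lnot \lnot (c \land \lnot a) \lor \lnot a
⇔ (\lnot c \land \lnot \lnot a) \lor \lnot \lnot (c \land \lnot a) \lor \lnot a
⇔ (\lnot c \land a) \lor \lnot \lnot (c \land \lnot a) \lor \lnot a
⇔ (\lnot c \land a) \lor (c \land \lnot a) \lor \lnot a
⇔ (\lnot c \lor c \lor \lnot a) \land (\lnot c \lor \lnot a \lor \lnot a) \land (a \lor c \lor \lnot a) \land (a \lor \lnot a \lor \lnot a)
⇔ \lnot c \lor \lnot a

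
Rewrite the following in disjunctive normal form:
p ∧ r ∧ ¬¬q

p ∧ r ∧ ¬¬q
⇔ p ∧ r ∧ q   (double negation)

p ∧ r ∧ q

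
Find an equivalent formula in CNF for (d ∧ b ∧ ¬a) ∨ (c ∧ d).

d ∧ (b ∨ c) ∧ (¬a ∨ c)

(d ∧ b ∧ ¬a) ∨ (c ∧ d)
⇔ (d ∨ c) ∧ (d ∨ d) ∧ (b ∨ c) ∧ (b ∨ d) ∧ (¬a ∨ c) ∧ (¬a ∨ d)   [distribute ∨ over ∧]
⇔ d ∧ (b ∨ c) ∧ (¬a ∨ c)   [simplify]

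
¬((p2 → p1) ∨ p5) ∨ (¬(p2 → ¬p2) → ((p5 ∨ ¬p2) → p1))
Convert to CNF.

¬p5 ∨ ¬p2 ∨ p1

¬((p2 → p1) ∨ p5) ∨ (¬(p2 → ¬p2) → ((p5 ∨ ¬p2) → p1))
= ¬(¬p2 ∨ p1 ∨ p5) ∨ (¬(p2 → ¬p2) → ((p5 ∨ ¬p2) → p1))   (eliminate →)
= ¬(¬p2 ∨ p1 ∨ p5) ∨ ¬¬(p2 → ¬p2) ∨ ((p5 ∨ ¬p2) → p1)   (eliminate →)
= ¬(¬p2 ∨ p1 ∨ p5) ∨ ¬¬(¬p2 ∨ ¬p2) ∨ ((p5 ∨ ¬p2) → p1)   (eliminate →)
= ¬(¬p2 ∨ p1 ∨ p5) ∨ ¬¬(¬p2 ∨ ¬p2) ∨ ¬(p5 ∨ ¬p2) ∨ p1   (eliminate →)
= (¬¬p2 ∧ ¬p1 ∧ ¬p5) ∨ ¬¬(¬p2 ∨ ¬p2) ∨ ¬(p5 ∨ ¬p2) ∨ p1   (De Morgan)
= (p2 ∧ ¬p1 ∧ ¬p5) ∨ ¬¬(¬p2 ∨ ¬p2) ∨ ¬(p5 ∨ ¬p2) ∨ p1   (double negation)
= (p2 ∧ ¬p1 ∧ ¬p5) ∨ ¬p2 ∨ ¬p2 ∨ ¬(p5 ∨ ¬p2) ∨ p1   (double negation)
= (p2 ∧ ¬p1 ∧ ¬p5) ∨ ¬p2 ∨ ¬p2 ∨ (¬p5 ∧ ¬¬p2) ∨ p1   (De Morgan)
= (p2 ∧ ¬p1 ∧ ¬p5) ∨ ¬p2 ∨ ¬p2 ∨ (¬p5 ∧ p2) ∨ p1   (double negation)
= (p2 ∨ ¬p2 ∨ ¬p2 ∨ ¬p5 ∨ p1) ∧ (p2 ∨ ¬p2 ∨ ¬p2 ∨ p2 ∨ p1) ∧ (¬p1 ∨ ¬p2 ∨ ¬p2 ∨ ¬p5 ∨ p1) ∧ (¬p1 ∨ ¬p2 ∨ ¬p2 ∨ p2 ∨ p1) ∧ (¬p5 ∨ ¬p2 ∨ ¬p2 ∨ ¬p5 ∨ p1) ∧ (¬p5 ∨ ¬p2 ∨ ¬p2 ∨ p2 ∨ p1)   (distribute ∨ over ∧)
= ¬p5 ∨ ¬p2 ∨ p1   (simplify)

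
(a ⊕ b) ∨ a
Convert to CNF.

(a ⊕ b) ∨ a
≡ ((a ∨ b) ∧ ¬(a ∧ b)) ∨ a   (expand ⊕)
≡ ((a ∨ b) ∧ (¬a ∨ ¬b)) ∨ a   (De Morgan)
≡ (a ∨ b ∨ a) ∧ (¬a ∨ ¬b ∨ a)   (distribute ∨ over ∧)
≡ a ∨ b   (simplify)

a ∨ b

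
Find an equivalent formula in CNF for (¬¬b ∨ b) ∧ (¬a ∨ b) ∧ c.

b ∧ c

(¬¬b ∨ b) ∧ (¬a ∨ b) ∧ c
= (b ∨ b) ∧ (¬a ∨ b) ∧ c   (double negation)
= b ∧ c   (simplify)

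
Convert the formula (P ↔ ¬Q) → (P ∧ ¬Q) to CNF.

P ∨ ¬Q

(P ↔ ¬Q) → (P ∧ ¬Q)
⇔ ¬(P ↔ ¬Q) ∨ (P ∧ ¬Q)   [eliminate →]
⇔ ¬((P → ¬Q) ∧ (¬Q → P)) ∨ (P ∧ ¬Q)   [eliminate ↔]
⇔ ¬((¬P ∨ ¬Q) ∧ (¬Q → P)) ∨ (P ∧ ¬Q)   [eliminate →]
⇔ ¬((¬P ∨ ¬Q) ∧ (¬¬Q ∨ P)) ∨ (P ∧ ¬Q)   [eliminate →]
⇔ ¬(¬P ∨ ¬Q) ∨ ¬(¬¬Q ∨ P) ∨ (P ∧ ¬Q)   [De Morgan]
⇔ (¬¬P ∧ ¬¬Q) ∨ ¬(¬¬Q ∨ P) ∨ (P ∧ ¬Q)   [De Morgan]
⇔ (P ∧ ¬¬Q) ∨ ¬(¬¬Q ∨ P) ∨ (P ∧ ¬Q)   [double negation]
⇔ (P ∧ Q) ∨ ¬(¬¬Q ∨ P) ∨ (P ∧ ¬Q)   [double negation]
⇔ (P ∧ Q) ∨ (¬¬¬Q ∧ ¬P) ∨ (P ∧ ¬Q)   [De Morgan]
⇔ (P ∧ Q) ∨ (¬Q ∧ ¬P) ∨ (P ∧ ¬Q)   [double negation]
⇔ (P ∨ ¬Q ∨ P) ∧ (P ∨ ¬Q ∨ ¬Q) ∧ (P ∨ ¬P ∨ P) ∧ (P ∨ ¬P ∨ ¬Q) ∧ (Q ∨ ¬Q ∨ P) ∧ (Q ∨ ¬Q ∨ ¬Q) ∧ (Q ∨ ¬P ∨ P) ∧ (Q ∨ ¬P ∨ ¬Q)   [distribute ∨ over ∧]
⇔ P ∨ ¬Q   [simplify]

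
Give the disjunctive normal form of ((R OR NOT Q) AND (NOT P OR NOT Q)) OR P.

((R OR NOT Q) AND (NOT P OR NOT Q)) OR P
= (R AND NOT P) OR (R AND NOT Q) OR (NOT Q AND NOT P) OR (NOT Q AND NOT Q) OR P   (distribute AND over OR)
= (R AND NOT P) OR NOT Q OR P   (simplify)

(R AND NOT P) OR NOT Q OR P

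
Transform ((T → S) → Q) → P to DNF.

((T → S) → Q) → P
≡ ¬((T → S) → Q) ∨ P   [eliminate →]
≡ ¬(¬(T → S) ∨ Q) ∨ P   [eliminate →]
≡ ¬(¬(¬T ∨ S) ∨ Q) ∨ P   [eliminate →]
≡ (¬¬(¬T ∨ S) ∧ ¬Q) ∨ P   [De Morgan]
≡ ((¬T ∨ S) ∧ ¬Q) ∨ P   [double negation]
≡ (¬T ∧ ¬Q) ∨ (S ∧ ¬Q) ∨ P   [distribute ∧ over ∨]

(¬T ∧ ¬Q) ∨ (S ∧ ¬Q) ∨ P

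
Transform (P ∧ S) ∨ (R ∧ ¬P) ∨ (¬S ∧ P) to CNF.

P ∨ R

(P ∧ S) ∨ (R ∧ ¬P) ∨ (¬S ∧ P)
≡ (P ∨ R ∨ ¬S) ∧ (P ∨ R ∨ P) ∧ (P ∨ ¬P ∨ ¬S) ∧ (P ∨ ¬P ∨ P) ∧ (S ∨ R ∨ ¬S) ∧ (S ∨ R ∨ P) ∧ (S ∨ ¬P ∨ ¬S) ∧ (S ∨ ¬P ∨ P)   [distribute ∨ over ∧]
≡ P ∨ R   [simplify]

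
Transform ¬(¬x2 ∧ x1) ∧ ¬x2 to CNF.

¬(¬x2 ∧ x1) ∧ ¬x2
≡ (¬¬x2 ∨ ¬x1) ∧ ¬x2   (De Morgan)
≡ (x2 ∨ ¬x1) ∧ ¬x2   (double negation)

(x2 ∨ ¬x1) ∧ ¬x2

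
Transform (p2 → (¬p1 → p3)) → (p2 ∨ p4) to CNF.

(p2 → (¬p1 → p3)) → (p2 ∨ p4)
= ¬(p2 → (¬p1 → p3)) ∨ p2 ∨ p4
= ¬(¬p2 ∨ (¬p1 → p3)) ∨ p2 ∨ p4
= ¬(¬p2 ∨ ¬¬p1 ∨ p3) ∨ p2 ∨ p4
= (¬¬p2 ∧ ¬¬¬p1 ∧ ¬p3) ∨ p2 ∨ p4
= (p2 ∧ ¬¬¬p1 ∧ ¬p3) ∨ p2 ∨ p4
= (p2 ∧ ¬p1 ∧ ¬p3) ∨ p2 ∨ p4
= (p2 ∨ p2 ∨ p4) ∧ (¬p1 ∨ p2 ∨ p4) ∧ (¬p3 ∨ p2 ∨ p4)
= p2 ∨ p4

p2 ∨ p4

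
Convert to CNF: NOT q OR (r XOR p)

(NOT q OR r OR p) AND (NOT q OR NOT r OR NOT p)

NOT q OR (r XOR p)
≡ NOT q OR ((r OR p) AND NOT (r AND p))   (expand XOR)
≡ NOT q OR ((r OR p) AND (NOT r OR NOT p))   (De Morgan)
≡ (NOT q OR r OR p) AND (NOT q OR NOT r OR NOT p)   (distribute OR over AND)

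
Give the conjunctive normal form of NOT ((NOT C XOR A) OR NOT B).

NOT ((NOT C XOR A) OR NOT B)
≡ NOT (((NOT C OR A) AND NOT (NOT C AND A)) OR NOT B)
≡ NOT ((NOT C OR A) AND NOT (NOT C AND A)) AND NOT NOT B
≡ (NOT (NOT C OR A) OR NOT NOT (NOT C AND A)) AND NOT NOT B
≡ ((NOT NOT C AND NOT A) OR NOT NOT (NOT C AND A)) AND NOT NOT B
≡ ((C AND NOT A) OR NOT NOT (NOT C AND A)) AND NOT NOT B
≡ ((C AND NOT A) OR (NOT C AND A)) AND NOT NOT B
≡ ((C AND NOT A) OR (NOT C AND A)) AND B
≡ (C OR NOT C) AND (C OR A) AND (NOT A OR NOT C) AND (NOT A OR A) AND B
≡ (C OR A) AND (NOT A OR NOT C) AND B

(C OR A) AND (NOT A OR NOT C) AND B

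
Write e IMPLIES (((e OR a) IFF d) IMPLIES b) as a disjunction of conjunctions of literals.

e IMPLIES (((e OR a) IFF d) IMPLIES b)
≡ NOT e OR (((e OR a) IFF d) IMPLIES b)   [eliminate IMPLIES]
≡ NOT e OR NOT ((e OR a) IFF d) OR b   [eliminate IMPLIES]
≡ NOT e OR NOT (((e OR a) IMPLIES d) AND (d IMPLIES (e OR a))) OR b   [eliminate IFF]
≡ NOT e OR NOT ((NOT (e OR a) OR d) AND (d IMPLIES (e OR a))) OR b   [eliminate IMPLIES]
≡ NOT e OR NOT ((NOT (e OR a) OR d) AND (NOT d OR e OR a)) OR b   [eliminate IMPLIES]
≡ NOT e OR NOT (NOT (e OR a) OR d) OR NOT (NOT d OR e OR a) OR b   [De Morgan]
≡ NOT e OR (NOT NOT (e OR a) AND NOT d) OR NOT (NOT d OR e OR a) OR b   [De Morgan]
≡ NOT e OR ((e OR a) AND NOT d) OR NOT (NOT d OR e OR a) OR b   [double negation]
≡ NOT e OR ((e OR a) AND NOT d) OR (NOT NOT d AND NOT e AND NOT a) OR b   [De Morgan]
≡ NOT e OR ((e OR a) AND NOT d) OR (d AND NOT e AND NOT a) OR b   [double negation]
≡ NOT e OR (e AND NOT d) OR (a AND NOT d) OR (d AND NOT e AND NOT a) OR b   [distribute AND over OR]
≡ NOT e OR (e AND NOT d) OR (a AND NOT d) OR b   [simplify]

NOT e OR (e AND NOT d) OR (a AND NOT d) OR b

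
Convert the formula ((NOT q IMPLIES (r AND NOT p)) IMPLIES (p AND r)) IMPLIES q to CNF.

((NOT q IMPLIES (r AND NOT p)) IMPLIES (p AND r)) IMPLIES q
⇔ NOT ((NOT q IMPLIES (r AND NOT p)) IMPLIES (p AND r)) OR q   [eliminate IMPLIES]
⇔ NOT (NOT (NOT q IMPLIES (r AND NOT p)) OR (p AND r)) OR q   [eliminate IMPLIES]
⇔ NOT (NOT (NOT NOT q OR (r AND NOT p)) OR (p AND r)) OR q   [eliminate IMPLIES]
⇔ (NOT NOT (NOT NOT q OR (r AND NOT p)) AND NOT (p AND r)) OR q   [De Morgan]
⇔ ((NOT NOT q OR (r AND NOT p)) AND NOT (p AND r)) OR q   [double negation]
⇔ ((q OR (r AND NOT p)) AND NOT (p AND r)) OR q   [double negation]
⇔ ((q OR (r AND NOT p)) AND (NOT p OR NOT r)) OR q   [De Morgan]
⇔ (q OR r OR q) AND (q OR NOT p OR q) AND (NOT p OR NOT r OR q)   [distribute OR over AND]
⇔ (q OR r) AND (q OR NOT p)   [simplify]

(q OR r) AND (q OR NOT p)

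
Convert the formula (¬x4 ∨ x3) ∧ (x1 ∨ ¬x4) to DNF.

(¬x4 ∨ x3) ∧ (x1 ∨ ¬x4)
≡ (¬x4 ∧ x1) ∨ (¬x4 ∧ ¬x4) ∨ (x3 ∧ x1) ∨ (x3 ∧ ¬x4)   [distribute ∧ over ∨]
≡ ¬x4 ∨ (x3 ∧ x1)   [simplify]

¬x4 ∨ (x3 ∧ x1)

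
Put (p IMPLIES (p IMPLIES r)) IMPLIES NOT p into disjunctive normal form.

(p AND NOT r) OR NOT p

(p IMPLIES (p IMPLIES r)) IMPLIES NOT p
⇔ NOT (p IMPLIES (p IMPLIES r)) OR NOT p   — eliminate IMPLIES
⇔ NOT (NOT p OR (p IMPLIES r)) OR NOT p   — eliminate IMPLIES
⇔ NOT (NOT p OR NOT p OR r) OR NOT p   — eliminate IMPLIES
⇔ (NOT NOT p AND NOT NOT p AND NOT r) OR NOT p   — De Morgan
⇔ (p AND NOT NOT p AND NOT r) OR NOT p   — double negation
⇔ (p AND p AND NOT r) OR NOT p   — double negation
⇔ (p AND NOT r) OR NOT p   — simplify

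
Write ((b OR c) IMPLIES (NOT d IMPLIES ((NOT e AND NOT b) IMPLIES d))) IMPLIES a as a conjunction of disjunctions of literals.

((b OR c) IMPLIES (NOT d IMPLIES ((NOT e AND NOT b) IMPLIES d))) IMPLIES a
≡ NOT ((b OR c) IMPLIES (NOT d IMPLIES ((NOT e AND NOT b) IMPLIES d))) OR a   [eliminate IMPLIES]
≡ NOT (NOT (b OR c) OR (NOT d IMPLIES ((NOT e AND NOT b) IMPLIES d))) OR a   [eliminate IMPLIES]
≡ NOT (NOT (b OR c) OR NOT NOT d OR ((NOT e AND NOT b) IMPLIES d)) OR a   [eliminate IMPLIES]
≡ NOT (NOT (b OR c) OR NOT NOT d OR NOT (NOT e AND NOT b) OR d) OR a   [eliminate IMPLIES]
≡ (NOT NOT (b OR c) AND NOT NOT NOT d AND NOT NOT (NOT e AND NOT b) AND NOT d) OR a   [De Morgan]
≡ ((b OR c) AND NOT NOT NOT d AND NOT NOT (NOT e AND NOT b) AND NOT d) OR a   [double negation]
≡ ((b OR c) AND NOT d AND NOT NOT (NOT e AND NOT b) AND NOT d) OR a   [double negation]
≡ ((b OR c) AND NOT d AND NOT e AND NOT b AND NOT d) OR a   [double negation]
≡ (b OR c OR a) AND (NOT d OR a) AND (NOT e OR a) AND (NOT b OR a) AND (NOT d OR a)   [distribute OR over AND]
≡ (b OR c OR a) AND (NOT d OR a) AND (NOT e OR a) AND (NOT b OR a)   [simplify]

(b OR c OR a) AND (NOT d OR a) AND (NOT e OR a) AND (NOT b OR a)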